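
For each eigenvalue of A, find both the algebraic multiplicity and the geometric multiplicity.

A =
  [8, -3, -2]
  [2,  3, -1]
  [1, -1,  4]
λ = 5: alg = 3, geom = 1

Step 1 — factor the characteristic polynomial to read off the algebraic multiplicities:
  χ_A(x) = (x - 5)^3

Step 2 — compute geometric multiplicities via the rank-nullity identity g(λ) = n − rank(A − λI):
  rank(A − (5)·I) = 2, so dim ker(A − (5)·I) = n − 2 = 1

Summary:
  λ = 5: algebraic multiplicity = 3, geometric multiplicity = 1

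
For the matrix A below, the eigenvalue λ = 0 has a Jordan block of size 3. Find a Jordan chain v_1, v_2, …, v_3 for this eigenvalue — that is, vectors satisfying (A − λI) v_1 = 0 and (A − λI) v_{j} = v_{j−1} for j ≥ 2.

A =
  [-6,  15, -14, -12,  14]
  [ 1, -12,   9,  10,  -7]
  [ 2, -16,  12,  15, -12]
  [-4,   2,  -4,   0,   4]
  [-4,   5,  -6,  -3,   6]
A Jordan chain for λ = 0 of length 3:
v_1 = (15, -12, -16, 2, 5)ᵀ
v_2 = (-6, 1, 2, -4, -4)ᵀ
v_3 = (1, 0, 0, 0, 0)ᵀ

Let N = A − (0)·I. We want v_3 with N^3 v_3 = 0 but N^2 v_3 ≠ 0; then v_{j-1} := N · v_j for j = 3, …, 2.

Pick v_3 = (1, 0, 0, 0, 0)ᵀ.
Then v_2 = N · v_3 = (-6, 1, 2, -4, -4)ᵀ.
Then v_1 = N · v_2 = (15, -12, -16, 2, 5)ᵀ.

Sanity check: (A − (0)·I) v_1 = (0, 0, 0, 0, 0)ᵀ = 0. ✓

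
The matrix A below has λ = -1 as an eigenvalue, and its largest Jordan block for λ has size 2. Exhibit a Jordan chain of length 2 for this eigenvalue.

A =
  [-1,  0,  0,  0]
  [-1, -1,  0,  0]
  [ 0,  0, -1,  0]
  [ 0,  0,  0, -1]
A Jordan chain for λ = -1 of length 2:
v_1 = (0, -1, 0, 0)ᵀ
v_2 = (1, 0, 0, 0)ᵀ

Let N = A − (-1)·I. We want v_2 with N^2 v_2 = 0 but N^1 v_2 ≠ 0; then v_{j-1} := N · v_j for j = 2, …, 2.

Pick v_2 = (1, 0, 0, 0)ᵀ.
Then v_1 = N · v_2 = (0, -1, 0, 0)ᵀ.

Sanity check: (A − (-1)·I) v_1 = (0, 0, 0, 0)ᵀ = 0. ✓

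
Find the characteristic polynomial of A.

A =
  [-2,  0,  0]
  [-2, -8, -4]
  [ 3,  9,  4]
x^3 + 6*x^2 + 12*x + 8

Expanding det(x·I − A) (e.g. by cofactor expansion or by noting that A is similar to its Jordan form J, which has the same characteristic polynomial as A) gives
  χ_A(x) = x^3 + 6*x^2 + 12*x + 8
which factors as (x + 2)^3. The eigenvalues (with algebraic multiplicities) are λ = -2 with multiplicity 3.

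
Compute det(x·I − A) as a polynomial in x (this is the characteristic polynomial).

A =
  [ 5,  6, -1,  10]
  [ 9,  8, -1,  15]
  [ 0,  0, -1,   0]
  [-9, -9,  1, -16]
x^4 + 4*x^3 + 6*x^2 + 4*x + 1

Expanding det(x·I − A) (e.g. by cofactor expansion or by noting that A is similar to its Jordan form J, which has the same characteristic polynomial as A) gives
  χ_A(x) = x^4 + 4*x^3 + 6*x^2 + 4*x + 1
which factors as (x + 1)^4. The eigenvalues (with algebraic multiplicities) are λ = -1 with multiplicity 4.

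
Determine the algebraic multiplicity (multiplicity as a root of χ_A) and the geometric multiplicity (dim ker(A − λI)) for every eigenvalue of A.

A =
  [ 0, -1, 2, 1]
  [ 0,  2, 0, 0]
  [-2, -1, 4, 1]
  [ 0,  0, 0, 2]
λ = 2: alg = 4, geom = 3

Step 1 — factor the characteristic polynomial to read off the algebraic multiplicities:
  χ_A(x) = (x - 2)^4

Step 2 — compute geometric multiplicities via the rank-nullity identity g(λ) = n − rank(A − λI):
  rank(A − (2)·I) = 1, so dim ker(A − (2)·I) = n − 1 = 3

Summary:
  λ = 2: algebraic multiplicity = 4, geometric multiplicity = 3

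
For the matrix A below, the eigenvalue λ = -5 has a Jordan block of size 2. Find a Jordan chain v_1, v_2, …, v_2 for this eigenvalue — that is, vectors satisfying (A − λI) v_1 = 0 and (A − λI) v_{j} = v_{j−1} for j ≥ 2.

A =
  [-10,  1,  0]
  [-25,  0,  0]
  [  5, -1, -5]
A Jordan chain for λ = -5 of length 2:
v_1 = (-5, -25, 5)ᵀ
v_2 = (1, 0, 0)ᵀ

Let N = A − (-5)·I. We want v_2 with N^2 v_2 = 0 but N^1 v_2 ≠ 0; then v_{j-1} := N · v_j for j = 2, …, 2.

Pick v_2 = (1, 0, 0)ᵀ.
Then v_1 = N · v_2 = (-5, -25, 5)ᵀ.

Sanity check: (A − (-5)·I) v_1 = (0, 0, 0)ᵀ = 0. ✓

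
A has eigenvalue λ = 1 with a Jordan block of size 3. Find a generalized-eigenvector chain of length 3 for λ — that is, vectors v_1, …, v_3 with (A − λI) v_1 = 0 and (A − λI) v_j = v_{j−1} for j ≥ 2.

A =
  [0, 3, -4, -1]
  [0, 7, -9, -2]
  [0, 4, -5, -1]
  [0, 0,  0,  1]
A Jordan chain for λ = 1 of length 3:
v_1 = (-1, -3, -2, 0)ᵀ
v_2 = (-1, -2, -1, 0)ᵀ
v_3 = (0, 0, 0, 1)ᵀ

Let N = A − (1)·I. We want v_3 with N^3 v_3 = 0 but N^2 v_3 ≠ 0; then v_{j-1} := N · v_j for j = 3, …, 2.

Pick v_3 = (0, 0, 0, 1)ᵀ.
Then v_2 = N · v_3 = (-1, -2, -1, 0)ᵀ.
Then v_1 = N · v_2 = (-1, -3, -2, 0)ᵀ.

Sanity check: (A − (1)·I) v_1 = (0, 0, 0, 0)ᵀ = 0. ✓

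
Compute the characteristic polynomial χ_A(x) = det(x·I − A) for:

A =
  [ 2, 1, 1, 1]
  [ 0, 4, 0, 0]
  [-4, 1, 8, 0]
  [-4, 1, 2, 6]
x^4 - 20*x^3 + 148*x^2 - 480*x + 576

Expanding det(x·I − A) (e.g. by cofactor expansion or by noting that A is similar to its Jordan form J, which has the same characteristic polynomial as A) gives
  χ_A(x) = x^4 - 20*x^3 + 148*x^2 - 480*x + 576
which factors as (x - 6)^2*(x - 4)^2. The eigenvalues (with algebraic multiplicities) are λ = 4 with multiplicity 2, λ = 6 with multiplicity 2.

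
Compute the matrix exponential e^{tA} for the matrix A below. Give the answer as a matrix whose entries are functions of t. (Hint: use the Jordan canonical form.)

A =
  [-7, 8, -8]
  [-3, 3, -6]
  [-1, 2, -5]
e^{tA} =
  [-4*t*exp(-3*t) + exp(-3*t), 8*t*exp(-3*t), -8*t*exp(-3*t)]
  [-3*t*exp(-3*t), 6*t*exp(-3*t) + exp(-3*t), -6*t*exp(-3*t)]
  [-t*exp(-3*t), 2*t*exp(-3*t), -2*t*exp(-3*t) + exp(-3*t)]

Strategy: write A = P · J · P⁻¹ where J is a Jordan canonical form, so e^{tA} = P · e^{tJ} · P⁻¹, and e^{tJ} can be computed block-by-block.

A has Jordan form
J =
  [-3,  1,  0]
  [ 0, -3,  0]
  [ 0,  0, -3]
(up to reordering of blocks).

Per-block formulas:
  For a 1×1 block at λ = -3: exp(t · [-3]) = [e^(-3t)].
  For a 2×2 Jordan block J_2(-3): exp(t · J_2(-3)) = e^(-3t)·(I + t·N), where N is the 2×2 nilpotent shift.

After assembling e^{tJ} and conjugating by P, we get:

e^{tA} =
  [-4*t*exp(-3*t) + exp(-3*t), 8*t*exp(-3*t), -8*t*exp(-3*t)]
  [-3*t*exp(-3*t), 6*t*exp(-3*t) + exp(-3*t), -6*t*exp(-3*t)]
  [-t*exp(-3*t), 2*t*exp(-3*t), -2*t*exp(-3*t) + exp(-3*t)]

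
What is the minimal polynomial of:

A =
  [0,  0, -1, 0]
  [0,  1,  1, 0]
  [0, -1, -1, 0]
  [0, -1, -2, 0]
x^3

The characteristic polynomial is χ_A(x) = x^4, so the eigenvalues are known. The minimal polynomial is
  m_A(x) = Π_λ (x − λ)^{k_λ}
where k_λ is the size of the *largest* Jordan block for λ (equivalently, the smallest k with (A − λI)^k v = 0 for every generalised eigenvector v of λ).

  λ = 0: largest Jordan block has size 3, contributing (x − 0)^3

So m_A(x) = x^3 = x^3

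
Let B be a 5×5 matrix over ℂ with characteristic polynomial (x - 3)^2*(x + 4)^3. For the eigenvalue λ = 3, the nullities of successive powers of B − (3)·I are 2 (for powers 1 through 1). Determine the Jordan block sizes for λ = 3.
Block sizes for λ = 3: [1, 1]

From the dimensions of kernels of powers, the number of Jordan blocks of size at least j is d_j − d_{j−1} where d_j = dim ker(N^j) (with d_0 = 0). Computing the differences gives [2].
The number of blocks of size exactly k is (#blocks of size ≥ k) − (#blocks of size ≥ k + 1), so the partition is: 2 block(s) of size 1.
In nonincreasing order the block sizes are [1, 1].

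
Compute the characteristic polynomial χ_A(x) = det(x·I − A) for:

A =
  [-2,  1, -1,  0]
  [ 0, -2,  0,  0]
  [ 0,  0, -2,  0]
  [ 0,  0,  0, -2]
x^4 + 8*x^3 + 24*x^2 + 32*x + 16

Expanding det(x·I − A) (e.g. by cofactor expansion or by noting that A is similar to its Jordan form J, which has the same characteristic polynomial as A) gives
  χ_A(x) = x^4 + 8*x^3 + 24*x^2 + 32*x + 16
which factors as (x + 2)^4. The eigenvalues (with algebraic multiplicities) are λ = -2 with multiplicity 4.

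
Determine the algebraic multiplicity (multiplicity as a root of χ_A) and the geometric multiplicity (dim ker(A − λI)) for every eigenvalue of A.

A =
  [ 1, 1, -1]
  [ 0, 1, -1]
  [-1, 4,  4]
λ = 2: alg = 3, geom = 1

Step 1 — factor the characteristic polynomial to read off the algebraic multiplicities:
  χ_A(x) = (x - 2)^3

Step 2 — compute geometric multiplicities via the rank-nullity identity g(λ) = n − rank(A − λI):
  rank(A − (2)·I) = 2, so dim ker(A − (2)·I) = n − 2 = 1

Summary:
  λ = 2: algebraic multiplicity = 3, geometric multiplicity = 1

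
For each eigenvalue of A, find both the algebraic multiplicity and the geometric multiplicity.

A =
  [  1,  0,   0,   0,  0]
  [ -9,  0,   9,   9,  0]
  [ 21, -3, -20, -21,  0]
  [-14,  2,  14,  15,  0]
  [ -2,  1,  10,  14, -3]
λ = -3: alg = 3, geom = 1; λ = 1: alg = 2, geom = 2

Step 1 — factor the characteristic polynomial to read off the algebraic multiplicities:
  χ_A(x) = (x - 1)^2*(x + 3)^3

Step 2 — compute geometric multiplicities via the rank-nullity identity g(λ) = n − rank(A − λI):
  rank(A − (-3)·I) = 4, so dim ker(A − (-3)·I) = n − 4 = 1
  rank(A − (1)·I) = 3, so dim ker(A − (1)·I) = n − 3 = 2

Summary:
  λ = -3: algebraic multiplicity = 3, geometric multiplicity = 1
  λ = 1: algebraic multiplicity = 2, geometric multiplicity = 2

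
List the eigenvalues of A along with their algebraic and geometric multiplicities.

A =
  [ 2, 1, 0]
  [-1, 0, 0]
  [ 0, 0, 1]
λ = 1: alg = 3, geom = 2

Step 1 — factor the characteristic polynomial to read off the algebraic multiplicities:
  χ_A(x) = (x - 1)^3

Step 2 — compute geometric multiplicities via the rank-nullity identity g(λ) = n − rank(A − λI):
  rank(A − (1)·I) = 1, so dim ker(A − (1)·I) = n − 1 = 2

Summary:
  λ = 1: algebraic multiplicity = 3, geometric multiplicity = 2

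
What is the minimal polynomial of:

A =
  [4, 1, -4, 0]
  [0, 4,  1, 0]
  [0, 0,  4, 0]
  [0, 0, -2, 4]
x^3 - 12*x^2 + 48*x - 64

The characteristic polynomial is χ_A(x) = (x - 4)^4, so the eigenvalues are known. The minimal polynomial is
  m_A(x) = Π_λ (x − λ)^{k_λ}
where k_λ is the size of the *largest* Jordan block for λ (equivalently, the smallest k with (A − λI)^k v = 0 for every generalised eigenvector v of λ).

  λ = 4: largest Jordan block has size 3, contributing (x − 4)^3

So m_A(x) = (x - 4)^3 = x^3 - 12*x^2 + 48*x - 64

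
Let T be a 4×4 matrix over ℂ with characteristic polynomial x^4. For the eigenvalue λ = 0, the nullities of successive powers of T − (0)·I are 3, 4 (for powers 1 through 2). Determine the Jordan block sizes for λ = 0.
Block sizes for λ = 0: [2, 1, 1]

From the dimensions of kernels of powers, the number of Jordan blocks of size at least j is d_j − d_{j−1} where d_j = dim ker(N^j) (with d_0 = 0). Computing the differences gives [3, 1].
The number of blocks of size exactly k is (#blocks of size ≥ k) − (#blocks of size ≥ k + 1), so the partition is: 2 block(s) of size 1, 1 block(s) of size 2.
In nonincreasing order the block sizes are [2, 1, 1].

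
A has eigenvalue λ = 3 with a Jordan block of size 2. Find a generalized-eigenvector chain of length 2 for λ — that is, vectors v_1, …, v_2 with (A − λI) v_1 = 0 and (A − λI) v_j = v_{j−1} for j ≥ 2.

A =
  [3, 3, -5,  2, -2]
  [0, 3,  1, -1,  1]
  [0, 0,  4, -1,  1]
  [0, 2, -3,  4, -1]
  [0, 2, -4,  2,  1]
A Jordan chain for λ = 3 of length 2:
v_1 = (3, 0, 0, 2, 2)ᵀ
v_2 = (0, 1, 0, 0, 0)ᵀ

Let N = A − (3)·I. We want v_2 with N^2 v_2 = 0 but N^1 v_2 ≠ 0; then v_{j-1} := N · v_j for j = 2, …, 2.

Pick v_2 = (0, 1, 0, 0, 0)ᵀ.
Then v_1 = N · v_2 = (3, 0, 0, 2, 2)ᵀ.

Sanity check: (A − (3)·I) v_1 = (0, 0, 0, 0, 0)ᵀ = 0. ✓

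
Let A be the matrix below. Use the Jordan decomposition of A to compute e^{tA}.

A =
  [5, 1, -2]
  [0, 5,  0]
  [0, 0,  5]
e^{tA} =
  [exp(5*t), t*exp(5*t), -2*t*exp(5*t)]
  [0, exp(5*t), 0]
  [0, 0, exp(5*t)]

Strategy: write A = P · J · P⁻¹ where J is a Jordan canonical form, so e^{tA} = P · e^{tJ} · P⁻¹, and e^{tJ} can be computed block-by-block.

A has Jordan form
J =
  [5, 1, 0]
  [0, 5, 0]
  [0, 0, 5]
(up to reordering of blocks).

Per-block formulas:
  For a 2×2 Jordan block J_2(5): exp(t · J_2(5)) = e^(5t)·(I + t·N), where N is the 2×2 nilpotent shift.
  For a 1×1 block at λ = 5: exp(t · [5]) = [e^(5t)].

After assembling e^{tJ} and conjugating by P, we get:

e^{tA} =
  [exp(5*t), t*exp(5*t), -2*t*exp(5*t)]
  [0, exp(5*t), 0]
  [0, 0, exp(5*t)]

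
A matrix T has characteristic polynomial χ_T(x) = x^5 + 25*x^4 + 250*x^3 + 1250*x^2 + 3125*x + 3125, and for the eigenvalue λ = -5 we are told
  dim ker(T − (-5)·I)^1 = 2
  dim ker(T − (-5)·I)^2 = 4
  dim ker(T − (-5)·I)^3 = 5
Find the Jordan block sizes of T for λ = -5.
Block sizes for λ = -5: [3, 2]

From the dimensions of kernels of powers, the number of Jordan blocks of size at least j is d_j − d_{j−1} where d_j = dim ker(N^j) (with d_0 = 0). Computing the differences gives [2, 2, 1].
The number of blocks of size exactly k is (#blocks of size ≥ k) − (#blocks of size ≥ k + 1), so the partition is: 1 block(s) of size 2, 1 block(s) of size 3.
In nonincreasing order the block sizes are [3, 2].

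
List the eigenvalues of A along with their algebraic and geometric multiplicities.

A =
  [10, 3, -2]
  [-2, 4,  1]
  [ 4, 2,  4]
λ = 6: alg = 3, geom = 1

Step 1 — factor the characteristic polynomial to read off the algebraic multiplicities:
  χ_A(x) = (x - 6)^3

Step 2 — compute geometric multiplicities via the rank-nullity identity g(λ) = n − rank(A − λI):
  rank(A − (6)·I) = 2, so dim ker(A − (6)·I) = n − 2 = 1

Summary:
  λ = 6: algebraic multiplicity = 3, geometric multiplicity = 1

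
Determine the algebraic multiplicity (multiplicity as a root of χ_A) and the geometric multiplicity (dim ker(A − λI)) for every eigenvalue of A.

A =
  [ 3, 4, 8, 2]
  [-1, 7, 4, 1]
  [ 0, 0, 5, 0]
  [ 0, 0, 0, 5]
λ = 5: alg = 4, geom = 3

Step 1 — factor the characteristic polynomial to read off the algebraic multiplicities:
  χ_A(x) = (x - 5)^4

Step 2 — compute geometric multiplicities via the rank-nullity identity g(λ) = n − rank(A − λI):
  rank(A − (5)·I) = 1, so dim ker(A − (5)·I) = n − 1 = 3

Summary:
  λ = 5: algebraic multiplicity = 4, geometric multiplicity = 3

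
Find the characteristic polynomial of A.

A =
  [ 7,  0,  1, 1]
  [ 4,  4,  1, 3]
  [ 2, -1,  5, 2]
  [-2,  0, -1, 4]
x^4 - 20*x^3 + 150*x^2 - 500*x + 625

Expanding det(x·I − A) (e.g. by cofactor expansion or by noting that A is similar to its Jordan form J, which has the same characteristic polynomial as A) gives
  χ_A(x) = x^4 - 20*x^3 + 150*x^2 - 500*x + 625
which factors as (x - 5)^4. The eigenvalues (with algebraic multiplicities) are λ = 5 with multiplicity 4.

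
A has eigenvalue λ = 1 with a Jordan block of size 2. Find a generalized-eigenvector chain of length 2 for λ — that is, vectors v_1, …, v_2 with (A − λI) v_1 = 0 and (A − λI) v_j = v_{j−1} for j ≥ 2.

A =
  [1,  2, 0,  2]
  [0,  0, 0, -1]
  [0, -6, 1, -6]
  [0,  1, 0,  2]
A Jordan chain for λ = 1 of length 2:
v_1 = (2, -1, -6, 1)ᵀ
v_2 = (0, 1, 0, 0)ᵀ

Let N = A − (1)·I. We want v_2 with N^2 v_2 = 0 but N^1 v_2 ≠ 0; then v_{j-1} := N · v_j for j = 2, …, 2.

Pick v_2 = (0, 1, 0, 0)ᵀ.
Then v_1 = N · v_2 = (2, -1, -6, 1)ᵀ.

Sanity check: (A − (1)·I) v_1 = (0, 0, 0, 0)ᵀ = 0. ✓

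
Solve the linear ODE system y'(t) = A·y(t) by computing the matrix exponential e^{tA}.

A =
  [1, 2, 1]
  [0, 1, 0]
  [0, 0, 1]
e^{tA} =
  [exp(t), 2*t*exp(t), t*exp(t)]
  [0, exp(t), 0]
  [0, 0, exp(t)]

Strategy: write A = P · J · P⁻¹ where J is a Jordan canonical form, so e^{tA} = P · e^{tJ} · P⁻¹, and e^{tJ} can be computed block-by-block.

A has Jordan form
J =
  [1, 1, 0]
  [0, 1, 0]
  [0, 0, 1]
(up to reordering of blocks).

Per-block formulas:
  For a 2×2 Jordan block J_2(1): exp(t · J_2(1)) = e^(1t)·(I + t·N), where N is the 2×2 nilpotent shift.
  For a 1×1 block at λ = 1: exp(t · [1]) = [e^(1t)].

After assembling e^{tJ} and conjugating by P, we get:

e^{tA} =
  [exp(t), 2*t*exp(t), t*exp(t)]
  [0, exp(t), 0]
  [0, 0, exp(t)]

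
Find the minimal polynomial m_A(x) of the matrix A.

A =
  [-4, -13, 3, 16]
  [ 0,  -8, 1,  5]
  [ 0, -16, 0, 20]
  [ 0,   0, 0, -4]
x^3 + 12*x^2 + 48*x + 64

The characteristic polynomial is χ_A(x) = (x + 4)^4, so the eigenvalues are known. The minimal polynomial is
  m_A(x) = Π_λ (x − λ)^{k_λ}
where k_λ is the size of the *largest* Jordan block for λ (equivalently, the smallest k with (A − λI)^k v = 0 for every generalised eigenvector v of λ).

  λ = -4: largest Jordan block has size 3, contributing (x + 4)^3

So m_A(x) = (x + 4)^3 = x^3 + 12*x^2 + 48*x + 64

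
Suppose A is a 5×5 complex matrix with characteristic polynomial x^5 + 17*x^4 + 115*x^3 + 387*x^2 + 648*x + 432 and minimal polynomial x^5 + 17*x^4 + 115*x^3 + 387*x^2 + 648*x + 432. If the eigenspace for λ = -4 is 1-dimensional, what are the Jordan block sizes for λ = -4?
Block sizes for λ = -4: [2]

Step 1 — from the characteristic polynomial, algebraic multiplicity of λ = -4 is 2. From dim ker(A − (-4)·I) = 1, there are exactly 1 Jordan blocks for λ = -4.
Step 2 — from the minimal polynomial, the factor (x + 4)^2 tells us the largest block for λ = -4 has size 2.
Step 3 — with total size 2, 1 blocks, and largest block 2, the block sizes (in nonincreasing order) are [2].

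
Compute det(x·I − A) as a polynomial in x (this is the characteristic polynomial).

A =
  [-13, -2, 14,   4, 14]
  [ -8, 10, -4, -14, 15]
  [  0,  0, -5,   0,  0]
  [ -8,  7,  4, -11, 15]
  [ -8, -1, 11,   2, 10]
x^5 + 9*x^4 - 6*x^3 - 190*x^2 - 75*x + 1125

Expanding det(x·I − A) (e.g. by cofactor expansion or by noting that A is similar to its Jordan form J, which has the same characteristic polynomial as A) gives
  χ_A(x) = x^5 + 9*x^4 - 6*x^3 - 190*x^2 - 75*x + 1125
which factors as (x - 3)^2*(x + 5)^3. The eigenvalues (with algebraic multiplicities) are λ = -5 with multiplicity 3, λ = 3 with multiplicity 2.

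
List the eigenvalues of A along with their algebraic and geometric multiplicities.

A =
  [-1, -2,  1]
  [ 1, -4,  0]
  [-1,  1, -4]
λ = -3: alg = 3, geom = 1

Step 1 — factor the characteristic polynomial to read off the algebraic multiplicities:
  χ_A(x) = (x + 3)^3

Step 2 — compute geometric multiplicities via the rank-nullity identity g(λ) = n − rank(A − λI):
  rank(A − (-3)·I) = 2, so dim ker(A − (-3)·I) = n − 2 = 1

Summary:
  λ = -3: algebraic multiplicity = 3, geometric multiplicity = 1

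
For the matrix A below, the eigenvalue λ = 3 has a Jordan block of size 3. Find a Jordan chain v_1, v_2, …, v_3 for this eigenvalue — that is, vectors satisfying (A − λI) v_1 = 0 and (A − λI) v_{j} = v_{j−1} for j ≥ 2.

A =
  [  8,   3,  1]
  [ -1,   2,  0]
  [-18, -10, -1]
A Jordan chain for λ = 3 of length 3:
v_1 = (4, -4, -8)ᵀ
v_2 = (5, -1, -18)ᵀ
v_3 = (1, 0, 0)ᵀ

Let N = A − (3)·I. We want v_3 with N^3 v_3 = 0 but N^2 v_3 ≠ 0; then v_{j-1} := N · v_j for j = 3, …, 2.

Pick v_3 = (1, 0, 0)ᵀ.
Then v_2 = N · v_3 = (5, -1, -18)ᵀ.
Then v_1 = N · v_2 = (4, -4, -8)ᵀ.

Sanity check: (A − (3)·I) v_1 = (0, 0, 0)ᵀ = 0. ✓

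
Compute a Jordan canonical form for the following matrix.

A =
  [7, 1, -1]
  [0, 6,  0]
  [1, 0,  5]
J_3(6)

The characteristic polynomial is
  det(x·I − A) = x^3 - 18*x^2 + 108*x - 216 = (x - 6)^3

Eigenvalues and multiplicities (the geometric multiplicity of λ is n − rank(A − λI), which equals the number of Jordan blocks for λ):
  λ = 6: algebraic multiplicity = 3, geometric multiplicity = 1

Determining the block sizes for each eigenvalue:
  λ = 6: one block (gm = 1), so the single block has size am = 3 → block sizes [3]

Assembling the blocks gives a Jordan form
J =
  [6, 1, 0]
  [0, 6, 1]
  [0, 0, 6]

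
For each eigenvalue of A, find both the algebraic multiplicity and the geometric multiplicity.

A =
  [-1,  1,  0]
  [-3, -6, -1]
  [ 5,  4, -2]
λ = -3: alg = 3, geom = 1

Step 1 — factor the characteristic polynomial to read off the algebraic multiplicities:
  χ_A(x) = (x + 3)^3

Step 2 — compute geometric multiplicities via the rank-nullity identity g(λ) = n − rank(A − λI):
  rank(A − (-3)·I) = 2, so dim ker(A − (-3)·I) = n − 2 = 1

Summary:
  λ = -3: algebraic multiplicity = 3, geometric multiplicity = 1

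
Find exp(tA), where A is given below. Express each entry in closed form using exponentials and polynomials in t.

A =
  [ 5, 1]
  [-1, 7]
e^{tA} =
  [-t*exp(6*t) + exp(6*t), t*exp(6*t)]
  [-t*exp(6*t), t*exp(6*t) + exp(6*t)]

Strategy: write A = P · J · P⁻¹ where J is a Jordan canonical form, so e^{tA} = P · e^{tJ} · P⁻¹, and e^{tJ} can be computed block-by-block.

A has Jordan form
J =
  [6, 1]
  [0, 6]
(up to reordering of blocks).

Per-block formulas:
  For a 2×2 Jordan block J_2(6): exp(t · J_2(6)) = e^(6t)·(I + t·N), where N is the 2×2 nilpotent shift.

After assembling e^{tJ} and conjugating by P, we get:

e^{tA} =
  [-t*exp(6*t) + exp(6*t), t*exp(6*t)]
  [-t*exp(6*t), t*exp(6*t) + exp(6*t)]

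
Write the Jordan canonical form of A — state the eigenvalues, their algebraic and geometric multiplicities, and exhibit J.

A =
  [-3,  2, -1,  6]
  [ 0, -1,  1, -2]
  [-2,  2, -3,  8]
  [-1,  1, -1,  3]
J_2(-1) ⊕ J_2(-1)

The characteristic polynomial is
  det(x·I − A) = x^4 + 4*x^3 + 6*x^2 + 4*x + 1 = (x + 1)^4

Eigenvalues and multiplicities (the geometric multiplicity of λ is n − rank(A − λI), which equals the number of Jordan blocks for λ):
  λ = -1: algebraic multiplicity = 4, geometric multiplicity = 2

Determining the block sizes for each eigenvalue:
  λ = -1: with am = 4 and gm = 2, the partition is not yet determined (e.g. several partitions of 4 into 2 parts exist). Let N = A − (-1)·I. Computing rank(N^1) = 2, rank(N^2) = 0; the number of blocks of size ≥ j is rank(N^{j−1}) − rank(N^j), giving [2, 2]. So we have 2 block(s) of size 2 → block sizes [2, 2]

Assembling the blocks gives a Jordan form
J =
  [-1,  1,  0,  0]
  [ 0, -1,  0,  0]
  [ 0,  0, -1,  1]
  [ 0,  0,  0, -1]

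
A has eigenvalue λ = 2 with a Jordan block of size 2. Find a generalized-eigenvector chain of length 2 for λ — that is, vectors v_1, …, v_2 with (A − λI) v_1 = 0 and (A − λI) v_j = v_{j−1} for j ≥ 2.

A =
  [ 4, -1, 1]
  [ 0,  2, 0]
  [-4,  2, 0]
A Jordan chain for λ = 2 of length 2:
v_1 = (2, 0, -4)ᵀ
v_2 = (1, 0, 0)ᵀ

Let N = A − (2)·I. We want v_2 with N^2 v_2 = 0 but N^1 v_2 ≠ 0; then v_{j-1} := N · v_j for j = 2, …, 2.

Pick v_2 = (1, 0, 0)ᵀ.
Then v_1 = N · v_2 = (2, 0, -4)ᵀ.

Sanity check: (A − (2)·I) v_1 = (0, 0, 0)ᵀ = 0. ✓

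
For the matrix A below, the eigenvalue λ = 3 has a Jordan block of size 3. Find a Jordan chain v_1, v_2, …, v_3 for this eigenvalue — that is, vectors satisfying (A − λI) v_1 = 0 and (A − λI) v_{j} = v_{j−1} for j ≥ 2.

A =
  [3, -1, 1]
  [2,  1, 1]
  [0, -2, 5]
A Jordan chain for λ = 3 of length 3:
v_1 = (-2, -4, -4)ᵀ
v_2 = (0, 2, 0)ᵀ
v_3 = (1, 0, 0)ᵀ

Let N = A − (3)·I. We want v_3 with N^3 v_3 = 0 but N^2 v_3 ≠ 0; then v_{j-1} := N · v_j for j = 3, …, 2.

Pick v_3 = (1, 0, 0)ᵀ.
Then v_2 = N · v_3 = (0, 2, 0)ᵀ.
Then v_1 = N · v_2 = (-2, -4, -4)ᵀ.

Sanity check: (A − (3)·I) v_1 = (0, 0, 0)ᵀ = 0. ✓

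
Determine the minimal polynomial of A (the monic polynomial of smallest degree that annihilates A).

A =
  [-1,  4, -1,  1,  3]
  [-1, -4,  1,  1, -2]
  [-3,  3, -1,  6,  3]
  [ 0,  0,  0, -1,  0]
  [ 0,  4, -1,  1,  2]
x^3 + 3*x^2 + 3*x + 1

The characteristic polynomial is χ_A(x) = (x + 1)^5, so the eigenvalues are known. The minimal polynomial is
  m_A(x) = Π_λ (x − λ)^{k_λ}
where k_λ is the size of the *largest* Jordan block for λ (equivalently, the smallest k with (A − λI)^k v = 0 for every generalised eigenvector v of λ).

  λ = -1: largest Jordan block has size 3, contributing (x + 1)^3

So m_A(x) = (x + 1)^3 = x^3 + 3*x^2 + 3*x + 1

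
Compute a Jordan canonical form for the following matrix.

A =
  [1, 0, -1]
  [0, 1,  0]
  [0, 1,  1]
J_3(1)

The characteristic polynomial is
  det(x·I − A) = x^3 - 3*x^2 + 3*x - 1 = (x - 1)^3

Eigenvalues and multiplicities (the geometric multiplicity of λ is n − rank(A − λI), which equals the number of Jordan blocks for λ):
  λ = 1: algebraic multiplicity = 3, geometric multiplicity = 1

Determining the block sizes for each eigenvalue:
  λ = 1: one block (gm = 1), so the single block has size am = 3 → block sizes [3]

Assembling the blocks gives a Jordan form
J =
  [1, 1, 0]
  [0, 1, 1]
  [0, 0, 1]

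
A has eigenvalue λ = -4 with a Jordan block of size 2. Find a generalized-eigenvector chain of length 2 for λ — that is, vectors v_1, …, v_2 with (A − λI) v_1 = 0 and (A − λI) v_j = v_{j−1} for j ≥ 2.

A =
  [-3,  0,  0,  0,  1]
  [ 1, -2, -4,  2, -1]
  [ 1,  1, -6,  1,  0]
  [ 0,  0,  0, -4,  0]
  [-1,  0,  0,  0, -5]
A Jordan chain for λ = -4 of length 2:
v_1 = (1, 1, 1, 0, -1)ᵀ
v_2 = (1, 0, 0, 0, 0)ᵀ

Let N = A − (-4)·I. We want v_2 with N^2 v_2 = 0 but N^1 v_2 ≠ 0; then v_{j-1} := N · v_j for j = 2, …, 2.

Pick v_2 = (1, 0, 0, 0, 0)ᵀ.
Then v_1 = N · v_2 = (1, 1, 1, 0, -1)ᵀ.

Sanity check: (A − (-4)·I) v_1 = (0, 0, 0, 0, 0)ᵀ = 0. ✓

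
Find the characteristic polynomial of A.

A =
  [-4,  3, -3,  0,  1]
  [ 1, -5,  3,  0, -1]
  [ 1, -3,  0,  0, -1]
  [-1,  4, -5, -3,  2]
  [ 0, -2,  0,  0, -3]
x^5 + 15*x^4 + 90*x^3 + 270*x^2 + 405*x + 243

Expanding det(x·I − A) (e.g. by cofactor expansion or by noting that A is similar to its Jordan form J, which has the same characteristic polynomial as A) gives
  χ_A(x) = x^5 + 15*x^4 + 90*x^3 + 270*x^2 + 405*x + 243
which factors as (x + 3)^5. The eigenvalues (with algebraic multiplicities) are λ = -3 with multiplicity 5.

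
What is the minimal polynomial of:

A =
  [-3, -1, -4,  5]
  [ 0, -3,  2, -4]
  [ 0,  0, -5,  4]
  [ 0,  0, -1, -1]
x^3 + 9*x^2 + 27*x + 27

The characteristic polynomial is χ_A(x) = (x + 3)^4, so the eigenvalues are known. The minimal polynomial is
  m_A(x) = Π_λ (x − λ)^{k_λ}
where k_λ is the size of the *largest* Jordan block for λ (equivalently, the smallest k with (A − λI)^k v = 0 for every generalised eigenvector v of λ).

  λ = -3: largest Jordan block has size 3, contributing (x + 3)^3

So m_A(x) = (x + 3)^3 = x^3 + 9*x^2 + 27*x + 27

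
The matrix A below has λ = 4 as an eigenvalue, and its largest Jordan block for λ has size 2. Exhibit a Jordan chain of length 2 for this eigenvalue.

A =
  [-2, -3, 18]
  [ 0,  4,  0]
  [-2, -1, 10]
A Jordan chain for λ = 4 of length 2:
v_1 = (-6, 0, -2)ᵀ
v_2 = (1, 0, 0)ᵀ

Let N = A − (4)·I. We want v_2 with N^2 v_2 = 0 but N^1 v_2 ≠ 0; then v_{j-1} := N · v_j for j = 2, …, 2.

Pick v_2 = (1, 0, 0)ᵀ.
Then v_1 = N · v_2 = (-6, 0, -2)ᵀ.

Sanity check: (A − (4)·I) v_1 = (0, 0, 0)ᵀ = 0. ✓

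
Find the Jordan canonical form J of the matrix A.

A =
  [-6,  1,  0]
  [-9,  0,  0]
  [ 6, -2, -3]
J_2(-3) ⊕ J_1(-3)

The characteristic polynomial is
  det(x·I − A) = x^3 + 9*x^2 + 27*x + 27 = (x + 3)^3

Eigenvalues and multiplicities (the geometric multiplicity of λ is n − rank(A − λI), which equals the number of Jordan blocks for λ):
  λ = -3: algebraic multiplicity = 3, geometric multiplicity = 2

Determining the block sizes for each eigenvalue:
  λ = -3: 2 blocks summing to 3 forces exactly one block of size 2 and the rest size 1 → block sizes [2, 1]

Assembling the blocks gives a Jordan form
J =
  [-3,  1,  0]
  [ 0, -3,  0]
  [ 0,  0, -3]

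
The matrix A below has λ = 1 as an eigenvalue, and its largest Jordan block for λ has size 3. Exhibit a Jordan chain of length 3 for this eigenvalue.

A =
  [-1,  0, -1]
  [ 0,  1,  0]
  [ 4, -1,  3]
A Jordan chain for λ = 1 of length 3:
v_1 = (1, 0, -2)ᵀ
v_2 = (0, 0, -1)ᵀ
v_3 = (0, 1, 0)ᵀ

Let N = A − (1)·I. We want v_3 with N^3 v_3 = 0 but N^2 v_3 ≠ 0; then v_{j-1} := N · v_j for j = 3, …, 2.

Pick v_3 = (0, 1, 0)ᵀ.
Then v_2 = N · v_3 = (0, 0, -1)ᵀ.
Then v_1 = N · v_2 = (1, 0, -2)ᵀ.

Sanity check: (A − (1)·I) v_1 = (0, 0, 0)ᵀ = 0. ✓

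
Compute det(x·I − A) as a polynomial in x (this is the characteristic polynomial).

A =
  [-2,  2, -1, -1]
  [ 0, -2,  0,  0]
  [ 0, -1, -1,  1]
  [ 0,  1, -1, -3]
x^4 + 8*x^3 + 24*x^2 + 32*x + 16

Expanding det(x·I − A) (e.g. by cofactor expansion or by noting that A is similar to its Jordan form J, which has the same characteristic polynomial as A) gives
  χ_A(x) = x^4 + 8*x^3 + 24*x^2 + 32*x + 16
which factors as (x + 2)^4. The eigenvalues (with algebraic multiplicities) are λ = -2 with multiplicity 4.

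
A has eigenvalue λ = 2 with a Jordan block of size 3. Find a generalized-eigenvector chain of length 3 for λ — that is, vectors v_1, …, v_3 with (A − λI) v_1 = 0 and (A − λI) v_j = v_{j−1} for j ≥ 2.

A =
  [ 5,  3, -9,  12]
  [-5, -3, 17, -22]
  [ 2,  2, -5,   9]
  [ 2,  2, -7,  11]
A Jordan chain for λ = 2 of length 3:
v_1 = (3, -5, 2, 2)ᵀ
v_2 = (-9, 17, -7, -7)ᵀ
v_3 = (0, 0, 1, 0)ᵀ

Let N = A − (2)·I. We want v_3 with N^3 v_3 = 0 but N^2 v_3 ≠ 0; then v_{j-1} := N · v_j for j = 3, …, 2.

Pick v_3 = (0, 0, 1, 0)ᵀ.
Then v_2 = N · v_3 = (-9, 17, -7, -7)ᵀ.
Then v_1 = N · v_2 = (3, -5, 2, 2)ᵀ.

Sanity check: (A − (2)·I) v_1 = (0, 0, 0, 0)ᵀ = 0. ✓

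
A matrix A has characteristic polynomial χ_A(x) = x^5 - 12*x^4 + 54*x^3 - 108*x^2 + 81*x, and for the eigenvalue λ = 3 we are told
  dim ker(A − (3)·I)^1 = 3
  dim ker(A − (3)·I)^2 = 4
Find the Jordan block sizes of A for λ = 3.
Block sizes for λ = 3: [2, 1, 1]

From the dimensions of kernels of powers, the number of Jordan blocks of size at least j is d_j − d_{j−1} where d_j = dim ker(N^j) (with d_0 = 0). Computing the differences gives [3, 1].
The number of blocks of size exactly k is (#blocks of size ≥ k) − (#blocks of size ≥ k + 1), so the partition is: 2 block(s) of size 1, 1 block(s) of size 2.
In nonincreasing order the block sizes are [2, 1, 1].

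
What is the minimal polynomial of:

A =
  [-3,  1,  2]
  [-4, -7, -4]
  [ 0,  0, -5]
x^2 + 10*x + 25

The characteristic polynomial is χ_A(x) = (x + 5)^3, so the eigenvalues are known. The minimal polynomial is
  m_A(x) = Π_λ (x − λ)^{k_λ}
where k_λ is the size of the *largest* Jordan block for λ (equivalently, the smallest k with (A − λI)^k v = 0 for every generalised eigenvector v of λ).

  λ = -5: largest Jordan block has size 2, contributing (x + 5)^2

So m_A(x) = (x + 5)^2 = x^2 + 10*x + 25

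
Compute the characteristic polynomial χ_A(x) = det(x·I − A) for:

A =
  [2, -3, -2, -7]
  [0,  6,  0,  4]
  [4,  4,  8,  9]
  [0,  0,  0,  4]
x^4 - 20*x^3 + 148*x^2 - 480*x + 576

Expanding det(x·I − A) (e.g. by cofactor expansion or by noting that A is similar to its Jordan form J, which has the same characteristic polynomial as A) gives
  χ_A(x) = x^4 - 20*x^3 + 148*x^2 - 480*x + 576
which factors as (x - 6)^2*(x - 4)^2. The eigenvalues (with algebraic multiplicities) are λ = 4 with multiplicity 2, λ = 6 with multiplicity 2.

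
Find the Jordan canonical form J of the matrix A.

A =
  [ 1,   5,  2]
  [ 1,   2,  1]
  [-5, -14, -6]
J_3(-1)

The characteristic polynomial is
  det(x·I − A) = x^3 + 3*x^2 + 3*x + 1 = (x + 1)^3

Eigenvalues and multiplicities (the geometric multiplicity of λ is n − rank(A − λI), which equals the number of Jordan blocks for λ):
  λ = -1: algebraic multiplicity = 3, geometric multiplicity = 1

Determining the block sizes for each eigenvalue:
  λ = -1: one block (gm = 1), so the single block has size am = 3 → block sizes [3]

Assembling the blocks gives a Jordan form
J =
  [-1,  1,  0]
  [ 0, -1,  1]
  [ 0,  0, -1]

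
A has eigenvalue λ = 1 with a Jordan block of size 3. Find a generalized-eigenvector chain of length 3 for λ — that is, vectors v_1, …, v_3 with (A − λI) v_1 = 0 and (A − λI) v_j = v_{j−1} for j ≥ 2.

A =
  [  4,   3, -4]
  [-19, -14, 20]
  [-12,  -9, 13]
A Jordan chain for λ = 1 of length 3:
v_1 = (0, -12, -9)ᵀ
v_2 = (3, -19, -12)ᵀ
v_3 = (1, 0, 0)ᵀ

Let N = A − (1)·I. We want v_3 with N^3 v_3 = 0 but N^2 v_3 ≠ 0; then v_{j-1} := N · v_j for j = 3, …, 2.

Pick v_3 = (1, 0, 0)ᵀ.
Then v_2 = N · v_3 = (3, -19, -12)ᵀ.
Then v_1 = N · v_2 = (0, -12, -9)ᵀ.

Sanity check: (A − (1)·I) v_1 = (0, 0, 0)ᵀ = 0. ✓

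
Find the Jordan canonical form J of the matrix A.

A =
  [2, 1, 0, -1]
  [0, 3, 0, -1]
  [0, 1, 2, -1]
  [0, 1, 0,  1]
J_2(2) ⊕ J_1(2) ⊕ J_1(2)

The characteristic polynomial is
  det(x·I − A) = x^4 - 8*x^3 + 24*x^2 - 32*x + 16 = (x - 2)^4

Eigenvalues and multiplicities (the geometric multiplicity of λ is n − rank(A − λI), which equals the number of Jordan blocks for λ):
  λ = 2: algebraic multiplicity = 4, geometric multiplicity = 3

Determining the block sizes for each eigenvalue:
  λ = 2: 3 blocks summing to 4 forces exactly one block of size 2 and the rest size 1 → block sizes [2, 1, 1]

Assembling the blocks gives a Jordan form
J =
  [2, 1, 0, 0]
  [0, 2, 0, 0]
  [0, 0, 2, 0]
  [0, 0, 0, 2]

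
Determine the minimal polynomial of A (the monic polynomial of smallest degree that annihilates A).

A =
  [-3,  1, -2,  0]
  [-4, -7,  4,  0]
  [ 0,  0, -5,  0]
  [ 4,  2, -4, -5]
x^2 + 10*x + 25

The characteristic polynomial is χ_A(x) = (x + 5)^4, so the eigenvalues are known. The minimal polynomial is
  m_A(x) = Π_λ (x − λ)^{k_λ}
where k_λ is the size of the *largest* Jordan block for λ (equivalently, the smallest k with (A − λI)^k v = 0 for every generalised eigenvector v of λ).

  λ = -5: largest Jordan block has size 2, contributing (x + 5)^2

So m_A(x) = (x + 5)^2 = x^2 + 10*x + 25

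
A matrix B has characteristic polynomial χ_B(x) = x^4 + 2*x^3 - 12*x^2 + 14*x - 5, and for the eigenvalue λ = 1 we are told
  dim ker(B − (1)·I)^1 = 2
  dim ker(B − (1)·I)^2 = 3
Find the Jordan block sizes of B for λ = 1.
Block sizes for λ = 1: [2, 1]

From the dimensions of kernels of powers, the number of Jordan blocks of size at least j is d_j − d_{j−1} where d_j = dim ker(N^j) (with d_0 = 0). Computing the differences gives [2, 1].
The number of blocks of size exactly k is (#blocks of size ≥ k) − (#blocks of size ≥ k + 1), so the partition is: 1 block(s) of size 1, 1 block(s) of size 2.
In nonincreasing order the block sizes are [2, 1].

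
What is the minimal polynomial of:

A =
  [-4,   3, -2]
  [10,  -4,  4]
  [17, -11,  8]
x^3

The characteristic polynomial is χ_A(x) = x^3, so the eigenvalues are known. The minimal polynomial is
  m_A(x) = Π_λ (x − λ)^{k_λ}
where k_λ is the size of the *largest* Jordan block for λ (equivalently, the smallest k with (A − λI)^k v = 0 for every generalised eigenvector v of λ).

  λ = 0: largest Jordan block has size 3, contributing (x − 0)^3

So m_A(x) = x^3 = x^3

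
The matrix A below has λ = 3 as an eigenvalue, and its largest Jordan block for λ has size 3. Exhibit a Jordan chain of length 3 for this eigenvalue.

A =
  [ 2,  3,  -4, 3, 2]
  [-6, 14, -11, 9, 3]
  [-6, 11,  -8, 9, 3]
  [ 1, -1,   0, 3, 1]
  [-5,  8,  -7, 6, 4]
A Jordan chain for λ = 3 of length 3:
v_1 = (-1, -3, -3, 0, -2)ᵀ
v_2 = (3, 11, 11, -1, 8)ᵀ
v_3 = (0, 1, 0, 0, 0)ᵀ

Let N = A − (3)·I. We want v_3 with N^3 v_3 = 0 but N^2 v_3 ≠ 0; then v_{j-1} := N · v_j for j = 3, …, 2.

Pick v_3 = (0, 1, 0, 0, 0)ᵀ.
Then v_2 = N · v_3 = (3, 11, 11, -1, 8)ᵀ.
Then v_1 = N · v_2 = (-1, -3, -3, 0, -2)ᵀ.

Sanity check: (A − (3)·I) v_1 = (0, 0, 0, 0, 0)ᵀ = 0. ✓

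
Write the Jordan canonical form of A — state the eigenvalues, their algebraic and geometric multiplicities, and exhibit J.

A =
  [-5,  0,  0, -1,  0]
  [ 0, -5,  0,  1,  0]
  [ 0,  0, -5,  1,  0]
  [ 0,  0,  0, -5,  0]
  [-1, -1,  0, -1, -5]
J_2(-5) ⊕ J_2(-5) ⊕ J_1(-5)

The characteristic polynomial is
  det(x·I − A) = x^5 + 25*x^4 + 250*x^3 + 1250*x^2 + 3125*x + 3125 = (x + 5)^5

Eigenvalues and multiplicities (the geometric multiplicity of λ is n − rank(A − λI), which equals the number of Jordan blocks for λ):
  λ = -5: algebraic multiplicity = 5, geometric multiplicity = 3

Determining the block sizes for each eigenvalue:
  λ = -5: with am = 5 and gm = 3, the partition is not yet determined (e.g. several partitions of 5 into 3 parts exist). Let N = A − (-5)·I. Computing rank(N^1) = 2, rank(N^2) = 0; the number of blocks of size ≥ j is rank(N^{j−1}) − rank(N^j), giving [3, 2]. So we have 2 block(s) of size 2, 1 block(s) of size 1 → block sizes [2, 2, 1]

Assembling the blocks gives a Jordan form
J =
  [-5,  1,  0,  0,  0]
  [ 0, -5,  0,  0,  0]
  [ 0,  0, -5,  1,  0]
  [ 0,  0,  0, -5,  0]
  [ 0,  0,  0,  0, -5]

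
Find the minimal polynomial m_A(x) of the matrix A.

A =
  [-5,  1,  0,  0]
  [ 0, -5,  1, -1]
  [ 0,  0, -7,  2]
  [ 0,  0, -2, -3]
x^3 + 15*x^2 + 75*x + 125

The characteristic polynomial is χ_A(x) = (x + 5)^4, so the eigenvalues are known. The minimal polynomial is
  m_A(x) = Π_λ (x − λ)^{k_λ}
where k_λ is the size of the *largest* Jordan block for λ (equivalently, the smallest k with (A − λI)^k v = 0 for every generalised eigenvector v of λ).

  λ = -5: largest Jordan block has size 3, contributing (x + 5)^3

So m_A(x) = (x + 5)^3 = x^3 + 15*x^2 + 75*x + 125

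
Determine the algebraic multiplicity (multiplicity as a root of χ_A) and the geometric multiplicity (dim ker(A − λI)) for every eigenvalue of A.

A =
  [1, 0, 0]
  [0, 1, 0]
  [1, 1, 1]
λ = 1: alg = 3, geom = 2

Step 1 — factor the characteristic polynomial to read off the algebraic multiplicities:
  χ_A(x) = (x - 1)^3

Step 2 — compute geometric multiplicities via the rank-nullity identity g(λ) = n − rank(A − λI):
  rank(A − (1)·I) = 1, so dim ker(A − (1)·I) = n − 1 = 2

Summary:
  λ = 1: algebraic multiplicity = 3, geometric multiplicity = 2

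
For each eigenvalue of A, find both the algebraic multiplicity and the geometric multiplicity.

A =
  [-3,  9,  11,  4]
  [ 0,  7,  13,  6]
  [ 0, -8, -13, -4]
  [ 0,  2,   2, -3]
λ = -3: alg = 4, geom = 2

Step 1 — factor the characteristic polynomial to read off the algebraic multiplicities:
  χ_A(x) = (x + 3)^4

Step 2 — compute geometric multiplicities via the rank-nullity identity g(λ) = n − rank(A − λI):
  rank(A − (-3)·I) = 2, so dim ker(A − (-3)·I) = n − 2 = 2

Summary:
  λ = -3: algebraic multiplicity = 4, geometric multiplicity = 2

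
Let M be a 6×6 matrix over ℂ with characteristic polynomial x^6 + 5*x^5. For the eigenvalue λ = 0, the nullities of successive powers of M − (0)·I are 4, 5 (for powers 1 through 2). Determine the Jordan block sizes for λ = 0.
Block sizes for λ = 0: [2, 1, 1, 1]

From the dimensions of kernels of powers, the number of Jordan blocks of size at least j is d_j − d_{j−1} where d_j = dim ker(N^j) (with d_0 = 0). Computing the differences gives [4, 1].
The number of blocks of size exactly k is (#blocks of size ≥ k) − (#blocks of size ≥ k + 1), so the partition is: 3 block(s) of size 1, 1 block(s) of size 2.
In nonincreasing order the block sizes are [2, 1, 1, 1].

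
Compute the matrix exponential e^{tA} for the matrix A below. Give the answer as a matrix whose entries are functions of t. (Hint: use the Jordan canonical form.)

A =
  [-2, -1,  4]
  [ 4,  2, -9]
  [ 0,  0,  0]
e^{tA} =
  [1 - 2*t, -t, t^2/2 + 4*t]
  [4*t, 2*t + 1, -t^2 - 9*t]
  [0, 0, 1]

Strategy: write A = P · J · P⁻¹ where J is a Jordan canonical form, so e^{tA} = P · e^{tJ} · P⁻¹, and e^{tJ} can be computed block-by-block.

A has Jordan form
J =
  [0, 1, 0]
  [0, 0, 1]
  [0, 0, 0]
(up to reordering of blocks).

Per-block formulas:
  For a 3×3 Jordan block J_3(0): exp(t · J_3(0)) = e^(0t)·(I + t·N + (t^2/2)·N^2), where N is the 3×3 nilpotent shift.

After assembling e^{tJ} and conjugating by P, we get:

e^{tA} =
  [1 - 2*t, -t, t^2/2 + 4*t]
  [4*t, 2*t + 1, -t^2 - 9*t]
  [0, 0, 1]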